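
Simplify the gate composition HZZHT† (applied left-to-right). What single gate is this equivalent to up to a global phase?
T†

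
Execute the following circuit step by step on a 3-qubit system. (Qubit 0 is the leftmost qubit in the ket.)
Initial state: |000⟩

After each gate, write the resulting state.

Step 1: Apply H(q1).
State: 1/√2|000⟩ + 1/√2|010⟩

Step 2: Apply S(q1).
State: 1/√2|000⟩ + (1/√2)i|010⟩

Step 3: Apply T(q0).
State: 1/√2|000⟩ + (1/√2)i|010⟩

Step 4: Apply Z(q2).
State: 1/√2|000⟩ + (1/√2)i|010⟩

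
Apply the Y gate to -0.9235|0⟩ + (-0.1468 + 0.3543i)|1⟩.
(0.3543 + 0.1468i)|0⟩ - 0.9235i|1⟩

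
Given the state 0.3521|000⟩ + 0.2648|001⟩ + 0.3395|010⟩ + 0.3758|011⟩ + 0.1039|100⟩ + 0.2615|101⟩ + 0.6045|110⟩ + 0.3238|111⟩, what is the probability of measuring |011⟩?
0.1412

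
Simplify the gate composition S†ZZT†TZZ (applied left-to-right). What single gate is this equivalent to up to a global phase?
S†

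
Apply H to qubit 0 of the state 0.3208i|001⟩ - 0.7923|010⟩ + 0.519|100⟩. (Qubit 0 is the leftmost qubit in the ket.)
0.367|000⟩ + 0.2268i|001⟩ - 0.5602|010⟩ - 0.367|100⟩ + 0.2268i|101⟩ - 0.5602|110⟩

H on qubit 0 mixes each pair of kets that differ only in qubit 0: amplitudes (a, b) of (|…0…⟩, |…1…⟩) become ((a + b)/√2, (a − b)/√2). Kets absent from the input have amplitude 0.
(|000⟩, |100⟩): (a, b) = (0, 0.519) → (0.367, -0.367)
(|001⟩, |101⟩): (a, b) = (0.3208i, 0) → (0.2268i, 0.2268i)
(|010⟩, |110⟩): (a, b) = (-0.7923, 0) → (-0.5602, -0.5602)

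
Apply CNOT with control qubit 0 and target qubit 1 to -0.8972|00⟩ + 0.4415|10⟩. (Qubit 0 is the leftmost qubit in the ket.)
-0.8972|00⟩ + 0.4415|11⟩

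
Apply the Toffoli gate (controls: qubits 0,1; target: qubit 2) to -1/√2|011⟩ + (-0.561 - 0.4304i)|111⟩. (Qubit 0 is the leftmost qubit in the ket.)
-1/√2|011⟩ + (-0.561 - 0.4304i)|110⟩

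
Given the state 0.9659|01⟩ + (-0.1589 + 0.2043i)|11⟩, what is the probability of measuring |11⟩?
0.06699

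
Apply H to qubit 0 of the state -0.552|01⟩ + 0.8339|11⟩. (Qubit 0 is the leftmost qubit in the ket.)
0.1993|01⟩ - 0.98|11⟩

H on qubit 0 mixes each pair of kets that differ only in qubit 0: amplitudes (a, b) of (|…0…⟩, |…1…⟩) become ((a + b)/√2, (a − b)/√2). Kets absent from the input have amplitude 0.
(|01⟩, |11⟩): (a, b) = (-0.552, 0.8339) → (0.1993, -0.98)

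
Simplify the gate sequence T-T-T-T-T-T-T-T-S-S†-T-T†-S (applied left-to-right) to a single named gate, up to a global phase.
S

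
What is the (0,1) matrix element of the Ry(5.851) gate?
-0.2144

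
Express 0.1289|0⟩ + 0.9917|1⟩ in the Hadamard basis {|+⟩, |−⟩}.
0.7924|+⟩ - 0.6101|−⟩

With |ψ⟩ = α|0⟩ + β|1⟩, the Hadamard-basis coefficients are ⟨+|ψ⟩ = (α + β)/√2 and ⟨−|ψ⟩ = (α − β)/√2.
Here α = 0.1289, β = 0.9917: (α + β)/√2 = 0.7924, (α − β)/√2 = -0.6101.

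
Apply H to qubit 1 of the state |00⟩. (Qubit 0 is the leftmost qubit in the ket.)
1/√2|00⟩ + 1/√2|01⟩

H on qubit 1 mixes each pair of kets that differ only in qubit 1: amplitudes (a, b) of (|…0…⟩, |…1…⟩) become ((a + b)/√2, (a − b)/√2). Kets absent from the input have amplitude 0.
(|00⟩, |01⟩): (a, b) = (1, 0) → (1/√2, 1/√2)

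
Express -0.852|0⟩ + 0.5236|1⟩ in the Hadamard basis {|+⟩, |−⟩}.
-0.2322|+⟩ - 0.9727|−⟩

With |ψ⟩ = α|0⟩ + β|1⟩, the Hadamard-basis coefficients are ⟨+|ψ⟩ = (α + β)/√2 and ⟨−|ψ⟩ = (α − β)/√2.
Here α = -0.852, β = 0.5236: (α + β)/√2 = -0.2322, (α − β)/√2 = -0.9727.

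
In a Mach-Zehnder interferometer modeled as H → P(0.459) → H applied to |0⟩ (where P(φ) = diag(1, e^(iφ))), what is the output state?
(0.9482 + 0.2215i)|0⟩ + (0.05175 - 0.2215i)|1⟩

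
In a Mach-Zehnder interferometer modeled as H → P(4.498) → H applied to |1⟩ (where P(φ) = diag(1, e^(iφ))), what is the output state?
(0.6064 + 0.4886i)|0⟩ + (0.3936 - 0.4886i)|1⟩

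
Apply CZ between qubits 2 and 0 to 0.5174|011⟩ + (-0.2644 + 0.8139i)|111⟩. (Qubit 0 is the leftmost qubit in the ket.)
0.5174|011⟩ + (0.2644 - 0.8139i)|111⟩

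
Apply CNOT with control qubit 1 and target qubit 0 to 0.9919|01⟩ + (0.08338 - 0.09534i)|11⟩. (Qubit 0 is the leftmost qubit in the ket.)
(0.08338 - 0.09534i)|01⟩ + 0.9919|11⟩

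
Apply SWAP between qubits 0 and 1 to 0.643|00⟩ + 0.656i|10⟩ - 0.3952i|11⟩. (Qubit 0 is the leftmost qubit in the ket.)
0.643|00⟩ + 0.656i|01⟩ - 0.3952i|11⟩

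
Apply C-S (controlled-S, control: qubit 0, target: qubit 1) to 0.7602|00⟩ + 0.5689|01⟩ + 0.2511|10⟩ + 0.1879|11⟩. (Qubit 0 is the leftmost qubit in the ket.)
0.7602|00⟩ + 0.5689|01⟩ + 0.2511|10⟩ + 0.1879i|11⟩

C-S leaves the control-|0⟩ kets |00⟩, |01⟩ unchanged and applies S to qubit 1 on the control-|1⟩ pair (|10⟩, |11⟩).
S = [[1, 0], [0, i]].
With a = amp(|10⟩) = 0.2511 and b = amp(|11⟩) = 0.1879:
new amp(|10⟩) = (1)·a = 0.2511
new amp(|11⟩) = (i)·b = 0.1879i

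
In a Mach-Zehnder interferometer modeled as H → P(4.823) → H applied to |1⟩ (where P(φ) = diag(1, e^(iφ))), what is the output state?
(0.4448 + 0.4969i)|0⟩ + (0.5552 - 0.4969i)|1⟩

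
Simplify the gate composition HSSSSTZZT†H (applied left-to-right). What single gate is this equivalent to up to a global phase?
I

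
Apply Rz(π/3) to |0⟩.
(0.866 - (1/2)i)|0⟩

Rz(π/3) = [[e^(−iθ/2), 0], [0, e^(iθ/2)]] with e^(±iθ/2) = cos(θ/2) ± i·sin(θ/2); θ = π/3, cos(θ/2) ≈ 0.866025, sin(θ/2) ≈ 0.5.
With a = amp(|0⟩) = 1 and b = amp(|1⟩) = 0:
new amp(|0⟩) = (0.866025 - 0.5i)·a = (0.866 - (1/2)i)
new amp(|1⟩) = (0.866025 + 0.5i)·b = 0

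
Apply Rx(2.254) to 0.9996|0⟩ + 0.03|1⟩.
(0.4292 - 0.02709i)|0⟩ + (0.01288 - 0.9028i)|1⟩

Rx(2.254) = [[cos(θ/2), −i·sin(θ/2)], [−i·sin(θ/2), cos(θ/2)]]; θ = 2.254, cos(θ/2) ≈ 0.429371, sin(θ/2) ≈ 0.903128.
With a = amp(|0⟩) = 0.9996 and b = amp(|1⟩) = 0.03:
new amp(|0⟩) = (0.429371)·a + (-0.903128i)·b = (0.4292 - 0.02709i)
new amp(|1⟩) = (-0.903128i)·a + (0.429371)·b = (0.01288 - 0.9028i)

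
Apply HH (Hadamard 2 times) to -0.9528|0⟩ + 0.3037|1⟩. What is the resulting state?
-0.9528|0⟩ + 0.3037|1⟩

H² = I, so an even number of Hadamards cancels: H^2 = I and the state is unchanged.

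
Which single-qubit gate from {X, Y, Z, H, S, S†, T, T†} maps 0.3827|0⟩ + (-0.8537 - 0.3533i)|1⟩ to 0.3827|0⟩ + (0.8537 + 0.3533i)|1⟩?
Z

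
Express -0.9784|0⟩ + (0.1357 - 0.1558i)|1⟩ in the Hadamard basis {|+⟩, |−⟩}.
(-0.5959 - 0.1102i)|+⟩ + (-0.7878 + 0.1102i)|−⟩

With |ψ⟩ = α|0⟩ + β|1⟩, the Hadamard-basis coefficients are ⟨+|ψ⟩ = (α + β)/√2 and ⟨−|ψ⟩ = (α − β)/√2.
Here α = -0.9784, β = (0.1357 - 0.1558i): (α + β)/√2 = (-0.5959 - 0.1102i), (α − β)/√2 = (-0.7878 + 0.1102i).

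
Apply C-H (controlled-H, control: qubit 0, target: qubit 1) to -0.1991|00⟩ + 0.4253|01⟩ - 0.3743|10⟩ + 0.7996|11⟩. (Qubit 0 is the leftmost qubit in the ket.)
-0.1991|00⟩ + 0.4253|01⟩ + 0.3007|10⟩ - 0.8301|11⟩

C-H leaves the control-|0⟩ kets |00⟩, |01⟩ unchanged and applies H to qubit 1 on the control-|1⟩ pair (|10⟩, |11⟩).
H = [[1/√2, 1/√2], [1/√2, -1/√2]].
With a = amp(|10⟩) = -0.3743 and b = amp(|11⟩) = 0.7996:
new amp(|10⟩) = (1/√2)·a + (1/√2)·b = 0.3007
new amp(|11⟩) = (1/√2)·a + (-1/√2)·b = -0.8301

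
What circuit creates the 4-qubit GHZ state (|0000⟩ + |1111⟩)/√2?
H(q0) → CNOT(q0,q1) → CNOT(q0,q2) → CNOT(q0,q3)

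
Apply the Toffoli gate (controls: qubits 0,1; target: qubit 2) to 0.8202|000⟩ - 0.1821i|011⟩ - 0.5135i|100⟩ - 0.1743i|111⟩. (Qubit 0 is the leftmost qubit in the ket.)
0.8202|000⟩ - 0.1821i|011⟩ - 0.5135i|100⟩ - 0.1743i|110⟩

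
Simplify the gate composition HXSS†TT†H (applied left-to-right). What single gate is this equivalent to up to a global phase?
Z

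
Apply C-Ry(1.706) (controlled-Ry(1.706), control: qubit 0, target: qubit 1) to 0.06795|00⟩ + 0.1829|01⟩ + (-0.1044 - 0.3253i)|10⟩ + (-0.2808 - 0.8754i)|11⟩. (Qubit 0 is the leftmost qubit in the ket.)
0.06795|00⟩ + 0.1829|01⟩ + (0.1428 + 0.4454i)|10⟩ + (-0.2633 - 0.8208i)|11⟩

C-Ry(1.706) leaves the control-|0⟩ kets |00⟩, |01⟩ unchanged and applies Ry(1.706) to qubit 1 on the control-|1⟩ pair (|10⟩, |11⟩).
Ry(1.706) = [[cos(θ/2), −sin(θ/2)], [sin(θ/2), cos(θ/2)]]; θ = 1.706, cos(θ/2) ≈ 0.657726, sin(θ/2) ≈ 0.753257.
With a = amp(|10⟩) = (-0.1044 - 0.3253i) and b = amp(|11⟩) = (-0.2808 - 0.8754i):
new amp(|10⟩) = (0.657726)·a + (-0.753257)·b = (0.1428 + 0.4454i)
new amp(|11⟩) = (0.753257)·a + (0.657726)·b = (-0.2633 - 0.8208i)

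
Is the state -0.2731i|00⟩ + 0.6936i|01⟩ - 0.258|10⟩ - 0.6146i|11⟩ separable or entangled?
Entangled

Writing the state as a|00⟩ + b|01⟩ + c|10⟩ + d|11⟩, it is a product state iff ad − bc = 0.
Here (a, b, c, d) = (-0.2731i, 0.6936i, -0.258, -0.6146i): ad − bc = (-0.2731i)(-0.6146i) − (0.6936i)(-0.258) = (-0.1678 + 0.1789i) ≠ 0, so the state is entangled.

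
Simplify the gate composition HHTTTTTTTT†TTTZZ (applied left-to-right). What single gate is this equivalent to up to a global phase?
T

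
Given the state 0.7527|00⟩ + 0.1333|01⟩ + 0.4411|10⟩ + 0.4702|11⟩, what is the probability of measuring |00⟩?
0.5666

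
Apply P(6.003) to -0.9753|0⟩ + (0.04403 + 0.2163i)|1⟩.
-0.9753|0⟩ + (0.1021 + 0.1957i)|1⟩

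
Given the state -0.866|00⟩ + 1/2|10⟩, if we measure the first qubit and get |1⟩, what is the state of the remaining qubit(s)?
|0⟩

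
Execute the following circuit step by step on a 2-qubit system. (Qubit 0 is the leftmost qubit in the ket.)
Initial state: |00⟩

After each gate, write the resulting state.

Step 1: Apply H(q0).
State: 1/√2|00⟩ + 1/√2|10⟩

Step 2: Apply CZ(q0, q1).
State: 1/√2|00⟩ + 1/√2|10⟩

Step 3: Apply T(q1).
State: 1/√2|00⟩ + 1/√2|10⟩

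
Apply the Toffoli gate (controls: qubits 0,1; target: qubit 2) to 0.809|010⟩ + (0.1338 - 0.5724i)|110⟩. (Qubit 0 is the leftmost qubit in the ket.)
0.809|010⟩ + (0.1338 - 0.5724i)|111⟩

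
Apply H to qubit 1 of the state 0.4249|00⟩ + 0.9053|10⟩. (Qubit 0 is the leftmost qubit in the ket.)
0.3004|00⟩ + 0.3004|01⟩ + 0.6401|10⟩ + 0.6401|11⟩

H on qubit 1 mixes each pair of kets that differ only in qubit 1: amplitudes (a, b) of (|…0…⟩, |…1…⟩) become ((a + b)/√2, (a − b)/√2). Kets absent from the input have amplitude 0.
(|00⟩, |01⟩): (a, b) = (0.4249, 0) → (0.3004, 0.3004)
(|10⟩, |11⟩): (a, b) = (0.9053, 0) → (0.6401, 0.6401)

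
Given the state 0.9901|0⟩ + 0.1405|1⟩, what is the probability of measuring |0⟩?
0.9803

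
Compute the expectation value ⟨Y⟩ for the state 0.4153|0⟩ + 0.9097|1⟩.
0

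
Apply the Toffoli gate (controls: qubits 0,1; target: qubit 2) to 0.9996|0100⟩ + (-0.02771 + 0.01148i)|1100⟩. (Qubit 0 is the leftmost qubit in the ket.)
0.9996|0100⟩ + (-0.02771 + 0.01148i)|1110⟩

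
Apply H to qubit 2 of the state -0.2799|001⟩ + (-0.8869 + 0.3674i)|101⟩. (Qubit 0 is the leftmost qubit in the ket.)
-0.1979|000⟩ + 0.1979|001⟩ + (-0.6271 + 0.2598i)|100⟩ + (0.6271 - 0.2598i)|101⟩

H on qubit 2 mixes each pair of kets that differ only in qubit 2: amplitudes (a, b) of (|…0…⟩, |…1…⟩) become ((a + b)/√2, (a − b)/√2). Kets absent from the input have amplitude 0.
(|000⟩, |001⟩): (a, b) = (0, -0.2799) → (-0.1979, 0.1979)
(|100⟩, |101⟩): (a, b) = (0, (-0.8869 + 0.3674i)) → ((-0.6271 + 0.2598i), (0.6271 - 0.2598i))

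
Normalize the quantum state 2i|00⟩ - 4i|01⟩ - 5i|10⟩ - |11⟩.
0.2949i|00⟩ - 0.5898i|01⟩ - 0.7372i|10⟩ - 0.1474|11⟩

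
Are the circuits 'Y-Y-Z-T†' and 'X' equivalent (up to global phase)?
No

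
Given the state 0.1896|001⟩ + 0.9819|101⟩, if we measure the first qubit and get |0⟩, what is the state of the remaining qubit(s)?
|01⟩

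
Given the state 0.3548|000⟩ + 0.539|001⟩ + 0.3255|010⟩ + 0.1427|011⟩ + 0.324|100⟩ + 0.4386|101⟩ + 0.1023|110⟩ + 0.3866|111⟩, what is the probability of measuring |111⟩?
0.1495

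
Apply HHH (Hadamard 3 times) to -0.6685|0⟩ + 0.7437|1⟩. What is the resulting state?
0.05317|0⟩ - 0.9986|1⟩

H² = I, so H^3 = H: a single Hadamard. With (a, b) = (-0.6685, 0.7437), H gives ((a + b)/√2, (a − b)/√2) = (0.05317, -0.9986).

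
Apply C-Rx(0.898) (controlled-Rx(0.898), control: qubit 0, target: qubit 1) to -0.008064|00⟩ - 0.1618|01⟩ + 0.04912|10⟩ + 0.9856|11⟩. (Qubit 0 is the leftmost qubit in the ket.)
-0.008064|00⟩ - 0.1618|01⟩ + (0.04425 - 0.4278i)|10⟩ + (0.8879 - 0.02132i)|11⟩

C-Rx(0.898) leaves the control-|0⟩ kets |00⟩, |01⟩ unchanged and applies Rx(0.898) to qubit 1 on the control-|1⟩ pair (|10⟩, |11⟩).
Rx(0.898) = [[cos(θ/2), −i·sin(θ/2)], [−i·sin(θ/2), cos(θ/2)]]; θ = 0.898, cos(θ/2) ≈ 0.900882, sin(θ/2) ≈ 0.434065.
With a = amp(|10⟩) = 0.04912 and b = amp(|11⟩) = 0.9856:
new amp(|10⟩) = (0.900882)·a + (-0.434065i)·b = (0.04425 - 0.4278i)
new amp(|11⟩) = (-0.434065i)·a + (0.900882)·b = (0.8879 - 0.02132i)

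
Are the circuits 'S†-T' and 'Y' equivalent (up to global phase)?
No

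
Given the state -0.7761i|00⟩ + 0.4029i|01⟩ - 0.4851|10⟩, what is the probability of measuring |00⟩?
0.6023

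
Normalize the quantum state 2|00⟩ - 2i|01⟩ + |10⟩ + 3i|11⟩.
0.4714|00⟩ - 0.4714i|01⟩ + 0.2357|10⟩ + (1/√2)i|11⟩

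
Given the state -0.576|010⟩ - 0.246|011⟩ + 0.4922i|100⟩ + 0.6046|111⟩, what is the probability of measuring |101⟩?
0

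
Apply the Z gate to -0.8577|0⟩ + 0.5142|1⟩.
-0.8577|0⟩ - 0.5142|1⟩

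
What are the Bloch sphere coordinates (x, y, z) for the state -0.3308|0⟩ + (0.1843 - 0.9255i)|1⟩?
(-0.1219, 0.6123, -0.7811)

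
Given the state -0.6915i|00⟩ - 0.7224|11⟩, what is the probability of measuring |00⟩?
0.4782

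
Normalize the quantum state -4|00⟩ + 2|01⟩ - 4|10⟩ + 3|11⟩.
-0.5963|00⟩ + 0.2981|01⟩ - 0.5963|10⟩ + 1/√5|11⟩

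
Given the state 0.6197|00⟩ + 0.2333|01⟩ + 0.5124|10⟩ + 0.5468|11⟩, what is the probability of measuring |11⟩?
0.299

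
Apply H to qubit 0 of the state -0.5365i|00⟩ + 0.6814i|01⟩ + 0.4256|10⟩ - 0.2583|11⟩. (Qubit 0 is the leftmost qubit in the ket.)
(0.3009 - 0.3794i)|00⟩ + (-0.1826 + 0.4818i)|01⟩ + (-0.3009 - 0.3794i)|10⟩ + (0.1826 + 0.4818i)|11⟩

H on qubit 0 mixes each pair of kets that differ only in qubit 0: amplitudes (a, b) of (|…0…⟩, |…1…⟩) become ((a + b)/√2, (a − b)/√2). Kets absent from the input have amplitude 0.
(|00⟩, |10⟩): (a, b) = (-0.5365i, 0.4256) → ((0.3009 - 0.3794i), (-0.3009 - 0.3794i))
(|01⟩, |11⟩): (a, b) = (0.6814i, -0.2583) → ((-0.1826 + 0.4818i), (0.1826 + 0.4818i))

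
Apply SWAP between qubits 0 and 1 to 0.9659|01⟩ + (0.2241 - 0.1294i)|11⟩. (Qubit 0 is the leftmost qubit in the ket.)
0.9659|10⟩ + (0.2241 - 0.1294i)|11⟩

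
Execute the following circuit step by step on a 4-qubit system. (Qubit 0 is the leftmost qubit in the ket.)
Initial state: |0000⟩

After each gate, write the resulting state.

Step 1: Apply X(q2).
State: |0010⟩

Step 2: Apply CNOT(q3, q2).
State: |0010⟩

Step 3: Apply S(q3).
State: |0010⟩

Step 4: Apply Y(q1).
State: i|0110⟩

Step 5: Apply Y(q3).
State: -|0111⟩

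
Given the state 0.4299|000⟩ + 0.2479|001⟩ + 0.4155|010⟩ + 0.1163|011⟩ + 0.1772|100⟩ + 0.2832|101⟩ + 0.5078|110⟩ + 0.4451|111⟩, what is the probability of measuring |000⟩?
0.1848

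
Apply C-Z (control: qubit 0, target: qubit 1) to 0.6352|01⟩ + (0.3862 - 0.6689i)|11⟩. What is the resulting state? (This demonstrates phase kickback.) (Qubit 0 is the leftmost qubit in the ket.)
0.6352|01⟩ + (-0.3862 + 0.6689i)|11⟩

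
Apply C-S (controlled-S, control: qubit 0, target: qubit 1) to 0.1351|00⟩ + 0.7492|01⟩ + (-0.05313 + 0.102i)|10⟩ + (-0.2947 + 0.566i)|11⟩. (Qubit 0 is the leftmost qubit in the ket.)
0.1351|00⟩ + 0.7492|01⟩ + (-0.05313 + 0.102i)|10⟩ + (-0.566 - 0.2947i)|11⟩

C-S leaves the control-|0⟩ kets |00⟩, |01⟩ unchanged and applies S to qubit 1 on the control-|1⟩ pair (|10⟩, |11⟩).
S = [[1, 0], [0, i]].
With a = amp(|10⟩) = (-0.05313 + 0.102i) and b = amp(|11⟩) = (-0.2947 + 0.566i):
new amp(|10⟩) = (1)·a = (-0.05313 + 0.102i)
new amp(|11⟩) = (i)·b = (-0.566 - 0.2947i)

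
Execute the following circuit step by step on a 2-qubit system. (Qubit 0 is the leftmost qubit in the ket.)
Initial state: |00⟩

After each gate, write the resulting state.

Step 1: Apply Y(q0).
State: i|10⟩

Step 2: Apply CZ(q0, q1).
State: i|10⟩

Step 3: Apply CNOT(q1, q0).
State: i|10⟩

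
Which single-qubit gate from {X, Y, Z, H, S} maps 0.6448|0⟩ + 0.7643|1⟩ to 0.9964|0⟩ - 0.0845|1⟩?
H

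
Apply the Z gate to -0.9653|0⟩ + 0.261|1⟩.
-0.9653|0⟩ - 0.261|1⟩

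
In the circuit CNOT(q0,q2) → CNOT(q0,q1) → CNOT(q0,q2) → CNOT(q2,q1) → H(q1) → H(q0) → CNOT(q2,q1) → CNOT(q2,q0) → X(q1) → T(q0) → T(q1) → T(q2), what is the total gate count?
12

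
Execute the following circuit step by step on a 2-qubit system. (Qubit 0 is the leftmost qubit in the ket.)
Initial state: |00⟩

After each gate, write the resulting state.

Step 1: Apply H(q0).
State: 1/√2|00⟩ + 1/√2|10⟩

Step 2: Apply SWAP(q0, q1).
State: 1/√2|00⟩ + 1/√2|01⟩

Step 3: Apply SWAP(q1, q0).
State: 1/√2|00⟩ + 1/√2|10⟩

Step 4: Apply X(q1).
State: 1/√2|01⟩ + 1/√2|11⟩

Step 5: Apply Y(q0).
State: -(1/√2)i|01⟩ + (1/√2)i|11⟩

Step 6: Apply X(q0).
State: (1/√2)i|01⟩ - (1/√2)i|11⟩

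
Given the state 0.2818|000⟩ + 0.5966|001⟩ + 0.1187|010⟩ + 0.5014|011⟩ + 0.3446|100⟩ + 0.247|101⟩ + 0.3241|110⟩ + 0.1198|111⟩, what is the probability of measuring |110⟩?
0.105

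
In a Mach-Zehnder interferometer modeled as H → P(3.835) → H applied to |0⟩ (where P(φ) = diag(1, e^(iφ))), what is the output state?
(0.1155 - 0.3196i)|0⟩ + (0.8845 + 0.3196i)|1⟩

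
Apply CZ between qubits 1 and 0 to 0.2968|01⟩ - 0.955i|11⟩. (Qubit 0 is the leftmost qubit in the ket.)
0.2968|01⟩ + 0.955i|11⟩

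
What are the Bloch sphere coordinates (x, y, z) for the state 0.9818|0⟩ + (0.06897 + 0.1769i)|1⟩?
(0.1354, 0.3474, 0.9279)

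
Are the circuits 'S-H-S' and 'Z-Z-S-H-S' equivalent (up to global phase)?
Yes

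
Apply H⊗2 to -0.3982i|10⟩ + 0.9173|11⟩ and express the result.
(0.4587 - 0.1991i)|00⟩ + (-0.4587 - 0.1991i)|01⟩ + (-0.4587 + 0.1991i)|10⟩ + (0.4587 + 0.1991i)|11⟩

H⊗2 gives amp(|y⟩) = (1/2) Σ_x (−1)^(x·y) amp(|x⟩), where x·y is the number of positions in which both x and y have a 1.
|00⟩: (-0.3982i + 0.9173)/2 = (0.4587 - 0.1991i)
|01⟩: (-0.3982i - 0.9173)/2 = (-0.4587 - 0.1991i)
|10⟩: (0.3982i - 0.9173)/2 = (-0.4587 + 0.1991i)
|11⟩: (0.3982i + 0.9173)/2 = (0.4587 + 0.1991i)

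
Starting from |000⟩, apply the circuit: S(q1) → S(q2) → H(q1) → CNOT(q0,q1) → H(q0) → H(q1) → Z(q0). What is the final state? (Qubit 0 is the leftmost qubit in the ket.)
1/√2|000⟩ - 1/√2|100⟩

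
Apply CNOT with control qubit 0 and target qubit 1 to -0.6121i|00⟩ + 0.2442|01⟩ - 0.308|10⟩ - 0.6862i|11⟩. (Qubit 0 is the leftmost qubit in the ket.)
-0.6121i|00⟩ + 0.2442|01⟩ - 0.6862i|10⟩ - 0.308|11⟩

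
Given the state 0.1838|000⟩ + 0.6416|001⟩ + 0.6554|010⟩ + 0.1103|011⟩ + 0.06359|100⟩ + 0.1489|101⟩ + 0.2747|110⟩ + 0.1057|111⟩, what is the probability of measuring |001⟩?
0.4117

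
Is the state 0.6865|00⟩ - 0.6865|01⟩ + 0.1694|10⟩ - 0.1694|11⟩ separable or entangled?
Separable

Writing the state as a|00⟩ + b|01⟩ + c|10⟩ + d|11⟩, it is a product state iff ad − bc = 0.
Here (a, b, c, d) = (0.6865, -0.6865, 0.1694, -0.1694): ad − bc = (0.6865)(-0.1694) − (-0.6865)(0.1694) = 0, so the state is separable.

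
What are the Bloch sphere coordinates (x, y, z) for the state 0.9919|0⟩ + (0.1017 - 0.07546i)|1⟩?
(0.2018, -0.1497, 0.9678)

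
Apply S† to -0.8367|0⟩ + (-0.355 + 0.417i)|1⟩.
-0.8367|0⟩ + (0.417 + 0.355i)|1⟩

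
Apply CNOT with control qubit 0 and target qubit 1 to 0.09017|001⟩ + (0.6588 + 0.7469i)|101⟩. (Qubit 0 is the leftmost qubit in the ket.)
0.09017|001⟩ + (0.6588 + 0.7469i)|111⟩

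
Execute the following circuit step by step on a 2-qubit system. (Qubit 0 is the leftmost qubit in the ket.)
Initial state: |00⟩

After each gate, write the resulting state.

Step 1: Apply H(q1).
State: 1/√2|00⟩ + 1/√2|01⟩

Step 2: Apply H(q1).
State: |00⟩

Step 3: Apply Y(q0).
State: i|10⟩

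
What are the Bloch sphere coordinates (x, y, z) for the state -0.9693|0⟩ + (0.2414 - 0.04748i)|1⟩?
(-0.468, 0.09204, 0.879)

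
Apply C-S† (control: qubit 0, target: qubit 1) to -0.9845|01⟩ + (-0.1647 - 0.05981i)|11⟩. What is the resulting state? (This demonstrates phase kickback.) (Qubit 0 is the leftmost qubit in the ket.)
-0.9845|01⟩ + (-0.05981 + 0.1647i)|11⟩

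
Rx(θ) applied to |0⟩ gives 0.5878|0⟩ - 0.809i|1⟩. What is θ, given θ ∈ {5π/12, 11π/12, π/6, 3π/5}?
3π/5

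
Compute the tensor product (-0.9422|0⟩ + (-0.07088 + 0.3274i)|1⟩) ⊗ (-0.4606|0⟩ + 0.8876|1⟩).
0.434|00⟩ - 0.8363|01⟩ + (0.03265 - 0.1508i)|10⟩ + (-0.06291 + 0.2906i)|11⟩

amp(|b₁b₂…⟩) = product of the factor amplitudes for bits b₁, b₂, …; only kets whose every factor amplitude is nonzero survive.
|00⟩: (-0.9422)(-0.4606) = 0.434
|01⟩: (-0.9422)(0.8876) = -0.8363
|10⟩: (-0.07088 + 0.3274i)(-0.4606) = (0.03265 - 0.1508i)
|11⟩: (-0.07088 + 0.3274i)(0.8876) = (-0.06291 + 0.2906i)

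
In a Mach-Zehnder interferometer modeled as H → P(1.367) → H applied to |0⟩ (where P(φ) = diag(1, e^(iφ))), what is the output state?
(0.6012 + 0.4897i)|0⟩ + (0.3988 - 0.4897i)|1⟩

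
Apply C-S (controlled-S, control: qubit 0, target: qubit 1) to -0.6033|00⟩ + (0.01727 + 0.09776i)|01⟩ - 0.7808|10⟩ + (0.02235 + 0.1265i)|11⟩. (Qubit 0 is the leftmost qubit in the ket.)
-0.6033|00⟩ + (0.01727 + 0.09776i)|01⟩ - 0.7808|10⟩ + (-0.1265 + 0.02235i)|11⟩

C-S leaves the control-|0⟩ kets |00⟩, |01⟩ unchanged and applies S to qubit 1 on the control-|1⟩ pair (|10⟩, |11⟩).
S = [[1, 0], [0, i]].
With a = amp(|10⟩) = -0.7808 and b = amp(|11⟩) = (0.02235 + 0.1265i):
new amp(|10⟩) = (1)·a = -0.7808
new amp(|11⟩) = (i)·b = (-0.1265 + 0.02235i)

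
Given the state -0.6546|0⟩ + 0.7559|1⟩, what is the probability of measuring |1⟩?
0.5714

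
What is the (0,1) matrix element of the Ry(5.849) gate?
-0.2154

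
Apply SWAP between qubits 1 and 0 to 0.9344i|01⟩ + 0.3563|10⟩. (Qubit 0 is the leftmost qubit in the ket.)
0.3563|01⟩ + 0.9344i|10⟩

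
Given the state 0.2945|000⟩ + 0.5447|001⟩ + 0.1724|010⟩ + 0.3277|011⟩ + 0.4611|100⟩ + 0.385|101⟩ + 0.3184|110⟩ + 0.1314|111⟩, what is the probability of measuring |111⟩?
0.01727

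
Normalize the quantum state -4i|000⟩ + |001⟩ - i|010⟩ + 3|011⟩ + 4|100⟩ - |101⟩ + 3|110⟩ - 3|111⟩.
-0.508i|000⟩ + 0.127|001⟩ - 0.127i|010⟩ + 0.381|011⟩ + 0.508|100⟩ - 0.127|101⟩ + 0.381|110⟩ - 0.381|111⟩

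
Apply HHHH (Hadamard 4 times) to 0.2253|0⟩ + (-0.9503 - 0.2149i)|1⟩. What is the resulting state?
0.2253|0⟩ + (-0.9503 - 0.2149i)|1⟩

H² = I, so an even number of Hadamards cancels: H^4 = I and the state is unchanged.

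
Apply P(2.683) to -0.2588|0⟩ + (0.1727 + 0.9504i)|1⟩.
-0.2588|0⟩ + (-0.5756 - 0.7757i)|1⟩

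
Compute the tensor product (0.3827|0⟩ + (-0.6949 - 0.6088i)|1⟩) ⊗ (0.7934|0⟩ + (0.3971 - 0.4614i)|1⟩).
0.3036|00⟩ + (0.152 - 0.1766i)|01⟩ + (-0.5513 - 0.483i)|10⟩ + (-0.5568 + 0.07887i)|11⟩

amp(|b₁b₂…⟩) = product of the factor amplitudes for bits b₁, b₂, …; only kets whose every factor amplitude is nonzero survive.
|00⟩: (0.3827)(0.7934) = 0.3036
|01⟩: (0.3827)(0.3971 - 0.4614i) = (0.152 - 0.1766i)
|10⟩: (-0.6949 - 0.6088i)(0.7934) = (-0.5513 - 0.483i)
|11⟩: (-0.6949 - 0.6088i)(0.3971 - 0.4614i) = (-0.5568 + 0.07887i)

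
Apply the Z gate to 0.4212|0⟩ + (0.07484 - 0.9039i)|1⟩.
0.4212|0⟩ + (-0.07484 + 0.9039i)|1⟩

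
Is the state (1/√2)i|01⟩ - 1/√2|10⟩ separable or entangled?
Entangled

Writing the state as a|00⟩ + b|01⟩ + c|10⟩ + d|11⟩, it is a product state iff ad − bc = 0.
Here (a, b, c, d) = (0, (1/√2)i, -1/√2, 0): ad − bc = (0)(0) − ((1/√2)i)(-1/√2) = (1/2)i ≠ 0, so the state is entangled.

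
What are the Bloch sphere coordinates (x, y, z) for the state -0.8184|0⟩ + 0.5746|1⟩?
(-0.9405, 0, 0.3396)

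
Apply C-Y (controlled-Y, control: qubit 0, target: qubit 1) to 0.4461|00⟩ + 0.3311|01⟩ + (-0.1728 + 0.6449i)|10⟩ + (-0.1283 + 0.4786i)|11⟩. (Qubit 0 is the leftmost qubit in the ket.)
0.4461|00⟩ + 0.3311|01⟩ + (0.4786 + 0.1283i)|10⟩ + (-0.6449 - 0.1728i)|11⟩

C-Y leaves the control-|0⟩ kets |00⟩, |01⟩ unchanged and applies Y to qubit 1 on the control-|1⟩ pair (|10⟩, |11⟩).
Y = [[0, -i], [i, 0]].
With a = amp(|10⟩) = (-0.1728 + 0.6449i) and b = amp(|11⟩) = (-0.1283 + 0.4786i):
new amp(|10⟩) = (-i)·b = (0.4786 + 0.1283i)
new amp(|11⟩) = (i)·a = (-0.6449 - 0.1728i)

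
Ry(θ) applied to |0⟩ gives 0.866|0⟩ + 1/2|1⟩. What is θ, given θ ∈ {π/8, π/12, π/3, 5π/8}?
π/3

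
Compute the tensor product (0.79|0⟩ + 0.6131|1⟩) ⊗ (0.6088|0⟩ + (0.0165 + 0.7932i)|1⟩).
0.481|00⟩ + (0.01304 + 0.6266i)|01⟩ + 0.3733|10⟩ + (0.01012 + 0.4863i)|11⟩

amp(|b₁b₂…⟩) = product of the factor amplitudes for bits b₁, b₂, …; only kets whose every factor amplitude is nonzero survive.
|00⟩: (0.79)(0.6088) = 0.481
|01⟩: (0.79)(0.0165 + 0.7932i) = (0.01304 + 0.6266i)
|10⟩: (0.6131)(0.6088) = 0.3733
|11⟩: (0.6131)(0.0165 + 0.7932i) = (0.01012 + 0.4863i)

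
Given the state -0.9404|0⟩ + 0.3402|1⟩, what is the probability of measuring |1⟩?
0.1157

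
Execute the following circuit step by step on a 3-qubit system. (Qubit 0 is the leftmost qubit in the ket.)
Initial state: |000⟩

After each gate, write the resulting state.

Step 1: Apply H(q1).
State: 1/√2|000⟩ + 1/√2|010⟩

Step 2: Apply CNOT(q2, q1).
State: 1/√2|000⟩ + 1/√2|010⟩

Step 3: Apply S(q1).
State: 1/√2|000⟩ + (1/√2)i|010⟩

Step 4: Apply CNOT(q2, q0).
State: 1/√2|000⟩ + (1/√2)i|010⟩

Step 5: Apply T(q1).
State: 1/√2|000⟩ + (-1/2 + (1/2)i)|010⟩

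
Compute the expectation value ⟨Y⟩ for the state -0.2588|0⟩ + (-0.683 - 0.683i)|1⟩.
0.3535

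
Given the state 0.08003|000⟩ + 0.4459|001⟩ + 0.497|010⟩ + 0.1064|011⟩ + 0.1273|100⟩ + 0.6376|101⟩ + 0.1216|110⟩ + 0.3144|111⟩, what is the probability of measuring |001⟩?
0.1988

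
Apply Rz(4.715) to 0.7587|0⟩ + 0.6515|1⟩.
(-0.5372 - 0.5358i)|0⟩ + (-0.4613 + 0.4601i)|1⟩

Rz(4.715) = [[e^(−iθ/2), 0], [0, e^(iθ/2)]] with e^(±iθ/2) = cos(θ/2) ± i·sin(θ/2); θ = 4.715, cos(θ/2) ≈ -0.708029, sin(θ/2) ≈ 0.706183.
With a = amp(|0⟩) = 0.7587 and b = amp(|1⟩) = 0.6515:
new amp(|0⟩) = (-0.708029 - 0.706183i)·a = (-0.5372 - 0.5358i)
new amp(|1⟩) = (-0.708029 + 0.706183i)·b = (-0.4613 + 0.4601i)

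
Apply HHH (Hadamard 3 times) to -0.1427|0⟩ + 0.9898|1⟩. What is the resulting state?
0.599|0⟩ - 0.8008|1⟩

H² = I, so H^3 = H: a single Hadamard. With (a, b) = (-0.1427, 0.9898), H gives ((a + b)/√2, (a − b)/√2) = (0.599, -0.8008).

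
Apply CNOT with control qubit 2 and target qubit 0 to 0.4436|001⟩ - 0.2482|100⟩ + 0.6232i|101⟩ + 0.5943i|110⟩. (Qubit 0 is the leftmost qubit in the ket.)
0.6232i|001⟩ - 0.2482|100⟩ + 0.4436|101⟩ + 0.5943i|110⟩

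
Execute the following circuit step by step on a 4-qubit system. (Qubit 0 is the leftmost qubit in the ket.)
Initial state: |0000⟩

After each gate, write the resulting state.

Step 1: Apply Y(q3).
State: i|0001⟩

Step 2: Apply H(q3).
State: (1/√2)i|0000⟩ - (1/√2)i|0001⟩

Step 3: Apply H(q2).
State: (1/2)i|0000⟩ - (1/2)i|0001⟩ + (1/2)i|0010⟩ - (1/2)i|0011⟩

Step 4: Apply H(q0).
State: (1/√8)i|0000⟩ - (1/√8)i|0001⟩ + (1/√8)i|0010⟩ - (1/√8)i|0011⟩ + (1/√8)i|1000⟩ - (1/√8)i|1001⟩ + (1/√8)i|1010⟩ - (1/√8)i|1011⟩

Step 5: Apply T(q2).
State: (1/√8)i|0000⟩ - (1/√8)i|0001⟩ + (-0.25 + 0.25i)|0010⟩ + (0.25 - 0.25i)|0011⟩ + (1/√8)i|1000⟩ - (1/√8)i|1001⟩ + (-0.25 + 0.25i)|1010⟩ + (0.25 - 0.25i)|1011⟩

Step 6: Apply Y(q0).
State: 1/√8|0000⟩ - 1/√8|0001⟩ + (0.25 + 0.25i)|0010⟩ + (-0.25 - 0.25i)|0011⟩ - 1/√8|1000⟩ + 1/√8|1001⟩ + (-0.25 - 0.25i)|1010⟩ + (0.25 + 0.25i)|1011⟩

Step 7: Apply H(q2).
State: (0.4268 + 0.1768i)|0000⟩ + (-0.4268 - 0.1768i)|0001⟩ + (0.07322 - 0.1768i)|0010⟩ + (-0.07322 + 0.1768i)|0011⟩ + (-0.4268 - 0.1768i)|1000⟩ + (0.4268 + 0.1768i)|1001⟩ + (-0.07322 + 0.1768i)|1010⟩ + (0.07322 - 0.1768i)|1011⟩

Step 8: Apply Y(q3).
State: (-0.1768 + 0.4268i)|0000⟩ + (-0.1768 + 0.4268i)|0001⟩ + (0.1768 + 0.07322i)|0010⟩ + (0.1768 + 0.07322i)|0011⟩ + (0.1768 - 0.4268i)|1000⟩ + (0.1768 - 0.4268i)|1001⟩ + (-0.1768 - 0.07322i)|1010⟩ + (-0.1768 - 0.07322i)|1011⟩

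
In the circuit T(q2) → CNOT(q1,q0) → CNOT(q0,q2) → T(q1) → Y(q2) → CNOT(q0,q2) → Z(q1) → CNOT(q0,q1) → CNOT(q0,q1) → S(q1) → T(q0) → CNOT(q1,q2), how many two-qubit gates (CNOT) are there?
6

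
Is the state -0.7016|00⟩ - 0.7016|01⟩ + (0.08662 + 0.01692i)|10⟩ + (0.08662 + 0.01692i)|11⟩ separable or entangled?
Separable

Writing the state as a|00⟩ + b|01⟩ + c|10⟩ + d|11⟩, it is a product state iff ad − bc = 0.
Here (a, b, c, d) = (-0.7016, -0.7016, (0.08662 + 0.01692i), (0.08662 + 0.01692i)): ad − bc = (-0.7016)(0.08662 + 0.01692i) − (-0.7016)(0.08662 + 0.01692i) = 0, so the state is separable.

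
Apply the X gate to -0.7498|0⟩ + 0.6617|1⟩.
0.6617|0⟩ - 0.7498|1⟩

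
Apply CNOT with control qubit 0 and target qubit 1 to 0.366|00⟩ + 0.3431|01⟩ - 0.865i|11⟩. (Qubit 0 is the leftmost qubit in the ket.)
0.366|00⟩ + 0.3431|01⟩ - 0.865i|10⟩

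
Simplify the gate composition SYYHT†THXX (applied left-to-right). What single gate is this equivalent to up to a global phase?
S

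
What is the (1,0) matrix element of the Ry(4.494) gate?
0.78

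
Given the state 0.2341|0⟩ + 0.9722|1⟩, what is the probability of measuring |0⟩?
0.0548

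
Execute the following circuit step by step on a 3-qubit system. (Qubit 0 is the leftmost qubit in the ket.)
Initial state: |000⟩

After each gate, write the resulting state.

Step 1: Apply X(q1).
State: |010⟩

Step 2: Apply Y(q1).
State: -i|000⟩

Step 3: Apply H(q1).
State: -(1/√2)i|000⟩ - (1/√2)i|010⟩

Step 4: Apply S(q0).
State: -(1/√2)i|000⟩ - (1/√2)i|010⟩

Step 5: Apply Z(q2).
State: -(1/√2)i|000⟩ - (1/√2)i|010⟩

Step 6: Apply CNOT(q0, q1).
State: -(1/√2)i|000⟩ - (1/√2)i|010⟩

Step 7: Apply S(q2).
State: -(1/√2)i|000⟩ - (1/√2)i|010⟩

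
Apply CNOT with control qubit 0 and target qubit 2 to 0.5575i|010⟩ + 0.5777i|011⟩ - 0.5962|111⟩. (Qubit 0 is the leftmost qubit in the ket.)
0.5575i|010⟩ + 0.5777i|011⟩ - 0.5962|110⟩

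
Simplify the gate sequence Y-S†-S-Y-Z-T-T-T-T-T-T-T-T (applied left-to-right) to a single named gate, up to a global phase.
Z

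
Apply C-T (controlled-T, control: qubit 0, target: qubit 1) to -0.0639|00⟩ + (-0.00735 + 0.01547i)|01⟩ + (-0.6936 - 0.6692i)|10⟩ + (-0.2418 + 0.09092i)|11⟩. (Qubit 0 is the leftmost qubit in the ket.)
-0.0639|00⟩ + (-0.00735 + 0.01547i)|01⟩ + (-0.6936 - 0.6692i)|10⟩ + (-0.2353 - 0.1067i)|11⟩

C-T leaves the control-|0⟩ kets |00⟩, |01⟩ unchanged and applies T to qubit 1 on the control-|1⟩ pair (|10⟩, |11⟩).
T = [[1, 0], [0, (1/√2 + (1/√2)i)]].
With a = amp(|10⟩) = (-0.6936 - 0.6692i) and b = amp(|11⟩) = (-0.2418 + 0.09092i):
new amp(|10⟩) = (1)·a = (-0.6936 - 0.6692i)
new amp(|11⟩) = (1/√2 + (1/√2)i)·b = (-0.2353 - 0.1067i)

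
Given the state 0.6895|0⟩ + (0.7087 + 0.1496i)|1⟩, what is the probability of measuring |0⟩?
0.4754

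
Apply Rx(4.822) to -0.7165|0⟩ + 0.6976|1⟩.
(0.5336 - 0.4655i)|0⟩ + (-0.5196 + 0.4781i)|1⟩

Rx(4.822) = [[cos(θ/2), −i·sin(θ/2)], [−i·sin(θ/2), cos(θ/2)]]; θ = 4.822, cos(θ/2) ≈ -0.744779, sin(θ/2) ≈ 0.667311.
With a = amp(|0⟩) = -0.7165 and b = amp(|1⟩) = 0.6976:
new amp(|0⟩) = (-0.744779)·a + (-0.667311i)·b = (0.5336 - 0.4655i)
new amp(|1⟩) = (-0.667311i)·a + (-0.744779)·b = (-0.5196 + 0.4781i)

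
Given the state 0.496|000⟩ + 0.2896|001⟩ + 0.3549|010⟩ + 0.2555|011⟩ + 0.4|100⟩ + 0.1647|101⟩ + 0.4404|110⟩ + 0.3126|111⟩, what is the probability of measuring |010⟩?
0.126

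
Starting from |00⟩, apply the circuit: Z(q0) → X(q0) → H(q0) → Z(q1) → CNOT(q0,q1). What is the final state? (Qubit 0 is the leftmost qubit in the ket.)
1/√2|00⟩ - 1/√2|11⟩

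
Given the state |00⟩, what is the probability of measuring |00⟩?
1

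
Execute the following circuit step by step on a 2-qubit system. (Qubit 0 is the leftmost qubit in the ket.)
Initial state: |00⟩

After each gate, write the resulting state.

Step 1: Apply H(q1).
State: 1/√2|00⟩ + 1/√2|01⟩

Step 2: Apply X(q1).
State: 1/√2|00⟩ + 1/√2|01⟩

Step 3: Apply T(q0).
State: 1/√2|00⟩ + 1/√2|01⟩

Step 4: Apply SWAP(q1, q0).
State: 1/√2|00⟩ + 1/√2|10⟩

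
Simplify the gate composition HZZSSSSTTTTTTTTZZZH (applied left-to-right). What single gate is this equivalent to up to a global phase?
X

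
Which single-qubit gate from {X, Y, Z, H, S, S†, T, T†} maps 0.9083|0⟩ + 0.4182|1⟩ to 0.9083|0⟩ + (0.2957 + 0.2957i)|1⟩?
T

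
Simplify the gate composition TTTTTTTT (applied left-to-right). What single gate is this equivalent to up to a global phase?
I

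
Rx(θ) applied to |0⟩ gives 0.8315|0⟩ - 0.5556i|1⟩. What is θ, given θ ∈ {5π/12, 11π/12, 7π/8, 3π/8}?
3π/8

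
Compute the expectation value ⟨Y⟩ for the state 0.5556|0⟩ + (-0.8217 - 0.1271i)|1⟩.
-0.1412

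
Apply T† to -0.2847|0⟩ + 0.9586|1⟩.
-0.2847|0⟩ + (0.6778 - 0.6778i)|1⟩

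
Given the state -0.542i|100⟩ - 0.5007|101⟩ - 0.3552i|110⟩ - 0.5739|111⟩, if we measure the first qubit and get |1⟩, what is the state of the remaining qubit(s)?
-0.542i|00⟩ - 0.5007|01⟩ - 0.3552i|10⟩ - 0.5739|11⟩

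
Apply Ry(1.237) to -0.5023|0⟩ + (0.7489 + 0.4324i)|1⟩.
(-0.8435 - 0.2507i)|0⟩ + (0.3189 + 0.3523i)|1⟩

Ry(1.237) = [[cos(θ/2), −sin(θ/2)], [sin(θ/2), cos(θ/2)]]; θ = 1.237, cos(θ/2) ≈ 0.814749, sin(θ/2) ≈ 0.579814.
With a = amp(|0⟩) = -0.5023 and b = amp(|1⟩) = (0.7489 + 0.4324i):
new amp(|0⟩) = (0.814749)·a + (-0.579814)·b = (-0.8435 - 0.2507i)
new amp(|1⟩) = (0.579814)·a + (0.814749)·b = (0.3189 + 0.3523i)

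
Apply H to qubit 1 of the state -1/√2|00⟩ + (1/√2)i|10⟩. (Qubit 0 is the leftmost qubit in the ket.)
-1/2|00⟩ - 1/2|01⟩ + (1/2)i|10⟩ + (1/2)i|11⟩

H on qubit 1 mixes each pair of kets that differ only in qubit 1: amplitudes (a, b) of (|…0…⟩, |…1…⟩) become ((a + b)/√2, (a − b)/√2). Kets absent from the input have amplitude 0.
(|00⟩, |01⟩): (a, b) = (-1/√2, 0) → (-1/2, -1/2)
(|10⟩, |11⟩): (a, b) = ((1/√2)i, 0) → ((1/2)i, (1/2)i)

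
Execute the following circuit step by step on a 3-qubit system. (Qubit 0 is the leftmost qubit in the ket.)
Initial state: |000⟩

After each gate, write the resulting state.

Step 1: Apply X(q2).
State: |001⟩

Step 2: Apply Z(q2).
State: -|001⟩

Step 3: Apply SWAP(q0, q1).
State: -|001⟩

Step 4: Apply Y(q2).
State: i|000⟩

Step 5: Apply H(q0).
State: (1/√2)i|000⟩ + (1/√2)i|100⟩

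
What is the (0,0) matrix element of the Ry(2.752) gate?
0.1936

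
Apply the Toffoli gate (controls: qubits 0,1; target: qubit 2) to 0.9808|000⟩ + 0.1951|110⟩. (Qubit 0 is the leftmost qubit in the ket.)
0.9808|000⟩ + 0.1951|111⟩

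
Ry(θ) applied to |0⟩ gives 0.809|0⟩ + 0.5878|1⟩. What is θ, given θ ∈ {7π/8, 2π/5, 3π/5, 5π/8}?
2π/5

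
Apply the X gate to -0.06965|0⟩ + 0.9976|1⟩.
0.9976|0⟩ - 0.06965|1⟩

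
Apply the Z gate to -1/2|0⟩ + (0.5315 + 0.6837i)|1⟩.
-1/2|0⟩ + (-0.5315 - 0.6837i)|1⟩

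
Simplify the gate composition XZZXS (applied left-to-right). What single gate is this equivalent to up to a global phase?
S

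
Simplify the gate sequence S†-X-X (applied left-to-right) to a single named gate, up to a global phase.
S†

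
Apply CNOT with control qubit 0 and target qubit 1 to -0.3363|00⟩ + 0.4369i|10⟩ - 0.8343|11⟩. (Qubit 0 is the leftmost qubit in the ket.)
-0.3363|00⟩ - 0.8343|10⟩ + 0.4369i|11⟩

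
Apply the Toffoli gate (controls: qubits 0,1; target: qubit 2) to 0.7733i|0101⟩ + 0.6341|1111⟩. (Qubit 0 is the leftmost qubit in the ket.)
0.7733i|0101⟩ + 0.6341|1101⟩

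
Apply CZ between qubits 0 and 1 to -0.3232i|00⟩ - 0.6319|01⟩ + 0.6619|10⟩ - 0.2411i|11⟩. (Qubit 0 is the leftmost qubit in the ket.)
-0.3232i|00⟩ - 0.6319|01⟩ + 0.6619|10⟩ + 0.2411i|11⟩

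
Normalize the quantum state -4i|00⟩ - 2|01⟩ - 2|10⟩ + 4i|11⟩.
-0.6325i|00⟩ - 0.3162|01⟩ - 0.3162|10⟩ + 0.6325i|11⟩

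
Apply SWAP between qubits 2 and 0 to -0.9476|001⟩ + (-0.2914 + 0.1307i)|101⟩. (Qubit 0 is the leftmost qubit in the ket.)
-0.9476|100⟩ + (-0.2914 + 0.1307i)|101⟩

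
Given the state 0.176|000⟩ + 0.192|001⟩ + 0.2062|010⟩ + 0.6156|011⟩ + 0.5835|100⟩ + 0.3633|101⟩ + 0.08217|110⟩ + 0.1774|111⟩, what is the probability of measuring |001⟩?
0.03686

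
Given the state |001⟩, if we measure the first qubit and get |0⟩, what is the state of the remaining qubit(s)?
|01⟩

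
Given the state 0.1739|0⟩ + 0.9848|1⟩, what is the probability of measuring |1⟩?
0.9698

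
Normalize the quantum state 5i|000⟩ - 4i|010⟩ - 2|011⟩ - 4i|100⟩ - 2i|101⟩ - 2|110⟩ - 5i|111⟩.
0.5157i|000⟩ - 0.4126i|010⟩ - 0.2063|011⟩ - 0.4126i|100⟩ - 0.2063i|101⟩ - 0.2063|110⟩ - 0.5157i|111⟩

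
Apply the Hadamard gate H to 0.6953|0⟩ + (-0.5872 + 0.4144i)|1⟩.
(0.07644 + 0.293i)|0⟩ + (0.9069 - 0.293i)|1⟩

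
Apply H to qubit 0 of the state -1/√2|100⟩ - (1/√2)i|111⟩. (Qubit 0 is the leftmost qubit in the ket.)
-1/2|000⟩ - (1/2)i|011⟩ + 1/2|100⟩ + (1/2)i|111⟩

H on qubit 0 mixes each pair of kets that differ only in qubit 0: amplitudes (a, b) of (|…0…⟩, |…1…⟩) become ((a + b)/√2, (a − b)/√2). Kets absent from the input have amplitude 0.
(|000⟩, |100⟩): (a, b) = (0, -1/√2) → (-1/2, 1/2)
(|011⟩, |111⟩): (a, b) = (0, -(1/√2)i) → (-(1/2)i, (1/2)i)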